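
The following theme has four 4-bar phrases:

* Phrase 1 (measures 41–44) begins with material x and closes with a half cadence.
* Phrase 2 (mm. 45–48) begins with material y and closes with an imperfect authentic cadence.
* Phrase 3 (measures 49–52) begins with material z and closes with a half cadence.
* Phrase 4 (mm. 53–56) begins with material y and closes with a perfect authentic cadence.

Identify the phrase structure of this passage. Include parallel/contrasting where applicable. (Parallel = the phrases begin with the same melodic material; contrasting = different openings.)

Four phrases in two halves: the first half (bars 41–48) ends with an imperfect authentic cadence, the second (measures 49-56) with a perfect authentic cadence — a large antecedent–consequent pair, i.e. a double period.
Phrase 3 begins with different material from phrase 1, making it contrasting.

contrasting double period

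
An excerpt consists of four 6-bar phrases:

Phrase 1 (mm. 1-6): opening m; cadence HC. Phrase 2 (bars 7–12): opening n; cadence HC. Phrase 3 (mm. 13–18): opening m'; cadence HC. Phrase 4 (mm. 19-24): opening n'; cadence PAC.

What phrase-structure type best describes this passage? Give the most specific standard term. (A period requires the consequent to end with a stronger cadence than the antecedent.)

Four phrases in two halves: the first half (bars 1–12) ends with a half cadence, the second (mm. 13–24) with a perfect authentic cadence — a large antecedent–consequent pair, i.e. a double period.
Phrase 3 begins with the same material as phrase 1, making it parallel.

parallel double period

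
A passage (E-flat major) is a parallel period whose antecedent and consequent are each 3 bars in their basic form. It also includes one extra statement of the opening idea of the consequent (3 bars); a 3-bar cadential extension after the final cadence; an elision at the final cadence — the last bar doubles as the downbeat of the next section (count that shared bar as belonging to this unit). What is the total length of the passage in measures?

12 measures

Basic parallel period: 3 + 3 = 6 bars.
6 (basic form) + 3 (extra statement) + 3 (cadential extension) = 12.
The elision shares a bar with the next section but does not change this unit's count.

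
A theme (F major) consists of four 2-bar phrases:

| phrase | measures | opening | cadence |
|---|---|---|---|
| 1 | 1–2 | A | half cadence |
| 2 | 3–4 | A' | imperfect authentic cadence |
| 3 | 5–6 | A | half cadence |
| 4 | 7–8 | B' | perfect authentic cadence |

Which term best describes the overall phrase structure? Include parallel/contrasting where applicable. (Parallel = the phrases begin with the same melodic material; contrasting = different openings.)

parallel double period

Four phrases in two halves: the first half (measures 1–4) ends with an imperfect authentic cadence, the second (measures 5-8) with a perfect authentic cadence — a large antecedent–consequent pair, i.e. a double period.
Phrase 3 begins with the same material as phrase 1, making it parallel.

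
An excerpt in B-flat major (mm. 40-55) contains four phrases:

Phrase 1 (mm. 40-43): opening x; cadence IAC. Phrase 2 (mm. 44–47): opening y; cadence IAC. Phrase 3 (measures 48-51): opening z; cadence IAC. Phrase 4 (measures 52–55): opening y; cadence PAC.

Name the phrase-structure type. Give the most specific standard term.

Four phrases in two halves: the first half (mm. 40–47) ends with an imperfect authentic cadence, the second (mm. 48–55) with a perfect authentic cadence — a large antecedent–consequent pair, i.e. a double period.
Phrase 3 begins with different material from phrase 1, making it contrasting.

contrasting double period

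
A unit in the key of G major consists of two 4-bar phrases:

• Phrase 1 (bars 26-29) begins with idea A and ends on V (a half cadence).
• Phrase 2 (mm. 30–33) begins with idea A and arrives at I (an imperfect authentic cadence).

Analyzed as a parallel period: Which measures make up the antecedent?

measures 26–29

The antecedent is the phrase ending with the weaker cadence (half cadence, phrase 1) and the consequent the one ending more conclusively (imperfect authentic cadence, phrase 2); the antecedent is mm. 26–29.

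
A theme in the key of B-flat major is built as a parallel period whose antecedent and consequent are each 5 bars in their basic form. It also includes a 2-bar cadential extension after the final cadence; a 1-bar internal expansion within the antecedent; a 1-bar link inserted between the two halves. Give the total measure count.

Basic parallel period: 5 + 5 = 10 bars.
10 (basic form) + 2 (cadential extension) + 1 (internal expansion) + 1 (link) = 14.

14 measures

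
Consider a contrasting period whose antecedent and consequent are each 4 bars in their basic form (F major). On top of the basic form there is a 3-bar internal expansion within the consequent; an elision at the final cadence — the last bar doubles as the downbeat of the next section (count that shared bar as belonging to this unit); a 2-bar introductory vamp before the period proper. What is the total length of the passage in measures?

13 measures

Basic contrasting period: 4 + 4 = 8 bars.
8 (basic form) + 3 (internal expansion) + 2 (introduction) = 13.
The elision shares a bar with the next section but does not change this unit's count.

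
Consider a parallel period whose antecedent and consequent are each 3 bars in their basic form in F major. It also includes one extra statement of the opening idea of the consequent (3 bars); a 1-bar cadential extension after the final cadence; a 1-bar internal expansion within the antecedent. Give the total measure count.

11 measures

Basic parallel period: 3 + 3 = 6 bars.
6 (basic form) + 3 (extra statement) + 1 (cadential extension) + 1 (internal expansion) = 11.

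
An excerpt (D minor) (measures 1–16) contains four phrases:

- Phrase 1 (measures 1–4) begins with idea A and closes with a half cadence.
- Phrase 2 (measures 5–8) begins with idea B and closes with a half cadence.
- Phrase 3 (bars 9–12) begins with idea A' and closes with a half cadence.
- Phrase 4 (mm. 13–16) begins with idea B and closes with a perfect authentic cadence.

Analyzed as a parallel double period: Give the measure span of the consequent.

measures 9–16

In a double period the four phrases pair into a large antecedent (phrases 1–2, ending half cadence) and a large consequent (phrases 3–4, ending perfect authentic cadence). The consequent spans bars 9-16.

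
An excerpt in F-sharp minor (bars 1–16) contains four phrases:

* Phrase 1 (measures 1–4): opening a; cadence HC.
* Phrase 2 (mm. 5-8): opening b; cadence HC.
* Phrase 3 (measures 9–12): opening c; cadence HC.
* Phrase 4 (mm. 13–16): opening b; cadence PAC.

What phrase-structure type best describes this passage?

contrasting double period

Four phrases in two halves: the first half (mm. 1–8) ends with a half cadence, the second (bars 9–16) with a perfect authentic cadence — a large antecedent–consequent pair, i.e. a double period.
Phrase 3 begins with different material from phrase 1, making it contrasting.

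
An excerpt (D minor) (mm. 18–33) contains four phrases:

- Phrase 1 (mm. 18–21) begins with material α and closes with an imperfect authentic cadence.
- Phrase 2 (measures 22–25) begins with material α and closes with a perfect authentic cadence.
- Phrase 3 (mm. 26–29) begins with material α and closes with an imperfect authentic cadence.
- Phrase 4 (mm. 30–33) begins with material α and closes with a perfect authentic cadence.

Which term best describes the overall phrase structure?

repeated period

The cadence pattern IAC–PAC–IAC–PAC is weak–strong twice, and phrases 3–4 restate phrases 1–2: a period heard twice, not a double period (which would end weakly at phrase 2).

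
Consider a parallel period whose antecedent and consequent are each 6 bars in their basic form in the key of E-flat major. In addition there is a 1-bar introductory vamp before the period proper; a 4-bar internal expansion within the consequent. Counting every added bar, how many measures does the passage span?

Basic parallel period: 6 + 6 = 12 bars.
12 (basic form) + 1 (introduction) + 4 (internal expansion) = 17.

17 measures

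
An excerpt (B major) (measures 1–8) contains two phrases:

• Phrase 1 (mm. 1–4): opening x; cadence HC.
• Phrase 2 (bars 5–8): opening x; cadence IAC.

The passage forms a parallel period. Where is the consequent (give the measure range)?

measures 5–8

The antecedent is the phrase ending with the weaker cadence (half cadence, phrase 1) and the consequent the one ending more conclusively (imperfect authentic cadence, phrase 2); the consequent is measures 5–8.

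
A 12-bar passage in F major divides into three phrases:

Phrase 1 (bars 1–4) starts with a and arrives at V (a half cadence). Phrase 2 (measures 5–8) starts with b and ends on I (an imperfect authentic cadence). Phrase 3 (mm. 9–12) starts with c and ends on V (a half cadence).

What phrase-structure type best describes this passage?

phrase group

The final phrase closes with a half cadence, which is not stronger than the preceding imperfect authentic cadence; the 3 phrases lack an overall antecedent–consequent design and so form a phrase group.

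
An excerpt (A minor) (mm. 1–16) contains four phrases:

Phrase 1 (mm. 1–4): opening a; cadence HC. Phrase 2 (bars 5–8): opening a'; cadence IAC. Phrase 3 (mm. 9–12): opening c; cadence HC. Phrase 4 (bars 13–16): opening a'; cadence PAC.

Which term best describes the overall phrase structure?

Four phrases in two halves: the first half (measures 1–8) ends with an imperfect authentic cadence, the second (measures 9–16) with a perfect authentic cadence — a large antecedent–consequent pair, i.e. a double period.
Phrase 3 begins with different material from phrase 1, making it contrasting.

contrasting double period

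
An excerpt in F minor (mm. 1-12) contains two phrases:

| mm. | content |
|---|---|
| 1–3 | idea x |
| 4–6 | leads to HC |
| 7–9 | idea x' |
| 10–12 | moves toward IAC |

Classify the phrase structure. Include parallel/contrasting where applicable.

Phrase 1 ends with a half cadence (weaker) and phrase 2 with an imperfect authentic cadence (stronger): antecedent + consequent = a period.
The two phrases open with the same material (x / x'), so the period is parallel.

parallel period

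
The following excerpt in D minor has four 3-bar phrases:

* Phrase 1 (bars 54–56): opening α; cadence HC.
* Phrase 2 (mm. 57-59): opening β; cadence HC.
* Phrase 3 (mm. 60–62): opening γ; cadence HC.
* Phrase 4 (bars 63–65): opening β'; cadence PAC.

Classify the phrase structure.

contrasting double period

Four phrases in two halves: the first half (measures 54–59) ends with a half cadence, the second (measures 60–65) with a perfect authentic cadence — a large antecedent–consequent pair, i.e. a double period.
Phrase 3 begins with different material from phrase 1, making it contrasting.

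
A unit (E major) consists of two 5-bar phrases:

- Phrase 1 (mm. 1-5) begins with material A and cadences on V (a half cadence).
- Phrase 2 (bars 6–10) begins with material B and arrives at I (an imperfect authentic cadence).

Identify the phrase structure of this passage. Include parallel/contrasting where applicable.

Phrase 1 ends with a half cadence (weaker) and phrase 2 with an imperfect authentic cadence (stronger): antecedent + consequent = a period.
The two phrases open with different material (A / B), so the period is contrasting.

contrasting period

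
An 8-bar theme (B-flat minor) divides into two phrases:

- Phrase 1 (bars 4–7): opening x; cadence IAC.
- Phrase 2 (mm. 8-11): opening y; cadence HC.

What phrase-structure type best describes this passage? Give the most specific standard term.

The second phrase closes with a half cadence, which is not stronger than the first phrase's imperfect authentic cadence; without a weak→strong cadential pair there is no antecedent–consequent relationship, so this is a phrase group rather than a period.

phrase group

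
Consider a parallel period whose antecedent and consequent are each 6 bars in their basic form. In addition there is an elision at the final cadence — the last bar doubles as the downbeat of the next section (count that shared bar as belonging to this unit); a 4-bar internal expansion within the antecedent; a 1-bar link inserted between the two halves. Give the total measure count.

Basic parallel period: 6 + 6 = 12 bars.
12 (basic form) + 4 (internal expansion) + 1 (link) = 17.
The elision shares a bar with the next section but does not change this unit's count.

17 measures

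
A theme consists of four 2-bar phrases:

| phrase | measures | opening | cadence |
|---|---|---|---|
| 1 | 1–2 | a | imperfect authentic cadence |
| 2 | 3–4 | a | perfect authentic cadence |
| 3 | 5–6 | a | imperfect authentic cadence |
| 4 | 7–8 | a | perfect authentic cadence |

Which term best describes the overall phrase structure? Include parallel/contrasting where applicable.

The cadence pattern IAC–PAC–IAC–PAC is weak–strong twice, and phrases 3–4 restate phrases 1–2: a period heard twice, not a double period (which would end weakly at phrase 2).

repeated period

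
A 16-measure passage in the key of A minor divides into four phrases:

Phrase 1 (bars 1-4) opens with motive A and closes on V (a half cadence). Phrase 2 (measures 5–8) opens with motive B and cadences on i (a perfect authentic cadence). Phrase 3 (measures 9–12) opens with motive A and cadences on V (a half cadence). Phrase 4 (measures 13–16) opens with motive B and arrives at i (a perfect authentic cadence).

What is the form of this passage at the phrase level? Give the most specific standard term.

repeated period

The cadence pattern HC–PAC–HC–PAC is weak–strong twice, and phrases 3–4 restate phrases 1–2: a period heard twice, not a double period (which would end weakly at phrase 2).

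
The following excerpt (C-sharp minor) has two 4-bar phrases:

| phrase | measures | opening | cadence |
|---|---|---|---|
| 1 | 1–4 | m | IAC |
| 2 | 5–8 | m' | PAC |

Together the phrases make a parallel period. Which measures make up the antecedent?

measures 1–4

The phrase ending with the weaker cadence (imperfect authentic cadence) is the antecedent; the one ending more conclusively (perfect authentic cadence) is the consequent. The antecedent is measures 1–4.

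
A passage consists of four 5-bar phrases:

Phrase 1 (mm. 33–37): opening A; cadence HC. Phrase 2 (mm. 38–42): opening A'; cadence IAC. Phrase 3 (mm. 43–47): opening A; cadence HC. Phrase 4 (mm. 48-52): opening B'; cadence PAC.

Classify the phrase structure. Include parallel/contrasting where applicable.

parallel double period

Four phrases in two halves: the first half (bars 33–42) ends with an imperfect authentic cadence, the second (mm. 43–52) with a perfect authentic cadence — a large antecedent–consequent pair, i.e. a double period.
Phrase 3 begins with the same material as phrase 1, making it parallel.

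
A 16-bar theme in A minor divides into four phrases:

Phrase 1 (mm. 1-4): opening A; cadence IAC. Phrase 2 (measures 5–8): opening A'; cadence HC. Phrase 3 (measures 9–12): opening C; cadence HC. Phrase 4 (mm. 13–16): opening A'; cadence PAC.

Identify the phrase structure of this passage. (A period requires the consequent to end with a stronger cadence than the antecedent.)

Four phrases in two halves: the first half (mm. 1–8) ends with a half cadence, the second (bars 9–16) with a perfect authentic cadence — a large antecedent–consequent pair, i.e. a double period.
Phrase 3 begins with different material from phrase 1, making it contrasting.

contrasting double period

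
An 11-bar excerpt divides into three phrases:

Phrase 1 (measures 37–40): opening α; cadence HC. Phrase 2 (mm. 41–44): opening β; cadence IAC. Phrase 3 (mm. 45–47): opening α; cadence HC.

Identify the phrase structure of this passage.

phrase group

The final phrase closes with a half cadence, which is not stronger than the preceding imperfect authentic cadence; the 3 phrases lack an overall antecedent–consequent design and so form a phrase group.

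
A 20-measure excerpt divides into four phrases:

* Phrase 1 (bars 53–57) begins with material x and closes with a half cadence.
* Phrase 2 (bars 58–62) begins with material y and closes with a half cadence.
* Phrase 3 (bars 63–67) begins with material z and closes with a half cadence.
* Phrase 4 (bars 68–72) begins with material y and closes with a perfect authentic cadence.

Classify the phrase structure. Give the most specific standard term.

Four phrases in two halves: the first half (measures 53–62) ends with a half cadence, the second (mm. 63–72) with a perfect authentic cadence — a large antecedent–consequent pair, i.e. a double period.
Phrase 3 begins with different material from phrase 1, making it contrasting.

contrasting double period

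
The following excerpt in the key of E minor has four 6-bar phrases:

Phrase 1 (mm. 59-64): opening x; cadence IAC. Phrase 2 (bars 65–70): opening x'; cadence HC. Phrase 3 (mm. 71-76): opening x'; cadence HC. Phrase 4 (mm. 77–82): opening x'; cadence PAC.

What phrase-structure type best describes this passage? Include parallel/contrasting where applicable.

parallel double period

Four phrases in two halves: the first half (mm. 59–70) ends with a half cadence, the second (measures 71–82) with a perfect authentic cadence — a large antecedent–consequent pair, i.e. a double period.
Phrase 3 begins with the same material as phrase 1, making it parallel.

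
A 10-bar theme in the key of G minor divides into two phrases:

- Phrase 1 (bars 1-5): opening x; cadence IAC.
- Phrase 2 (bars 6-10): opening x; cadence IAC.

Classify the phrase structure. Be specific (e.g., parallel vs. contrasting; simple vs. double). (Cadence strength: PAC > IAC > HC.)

Both phrases have the same opening (x) and the same cadence (imperfect authentic cadence): the second is a restatement, not a consequent, so this is a repeated phrase rather than a period.

repeated phrase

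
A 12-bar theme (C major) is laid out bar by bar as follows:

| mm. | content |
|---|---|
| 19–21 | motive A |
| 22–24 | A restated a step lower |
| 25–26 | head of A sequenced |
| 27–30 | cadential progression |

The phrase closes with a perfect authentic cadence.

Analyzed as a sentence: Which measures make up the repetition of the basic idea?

The presentation of a sentence is the basic idea (mm. 19–21) plus its repetition (bars 22–24); the repetition of the basic idea is therefore mm. 22–24.

measures 22–24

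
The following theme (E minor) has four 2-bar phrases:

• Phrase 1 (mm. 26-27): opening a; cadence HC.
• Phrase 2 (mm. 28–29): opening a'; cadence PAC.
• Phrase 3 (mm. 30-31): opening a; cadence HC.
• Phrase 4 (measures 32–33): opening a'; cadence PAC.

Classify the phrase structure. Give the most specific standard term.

repeated period

The cadence pattern HC–PAC–HC–PAC is weak–strong twice, and phrases 3–4 restate phrases 1–2: a period heard twice, not a double period (which would end weakly at phrase 2).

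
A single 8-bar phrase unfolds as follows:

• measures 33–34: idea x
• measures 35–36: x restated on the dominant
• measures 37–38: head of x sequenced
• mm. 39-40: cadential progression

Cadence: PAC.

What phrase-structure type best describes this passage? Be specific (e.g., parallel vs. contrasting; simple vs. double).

sentence

Basic idea (bars 33–34) + its repetition (mm. 35-36) form the presentation; fragmentation and cadence (bars 37–40) form the continuation — the 8-bar whole is a sentence.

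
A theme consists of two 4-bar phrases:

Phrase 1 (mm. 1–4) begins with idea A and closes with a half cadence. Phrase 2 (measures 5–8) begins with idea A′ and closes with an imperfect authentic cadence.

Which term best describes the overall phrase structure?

Phrase 1 ends with a half cadence (weaker) and phrase 2 with an imperfect authentic cadence (stronger): antecedent + consequent = a period.
The two phrases open with the same material (A / A′), so the period is parallel.

parallel period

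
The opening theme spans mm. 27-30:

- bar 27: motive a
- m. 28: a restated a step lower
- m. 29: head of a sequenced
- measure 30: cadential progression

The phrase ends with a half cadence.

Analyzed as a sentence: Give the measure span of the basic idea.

measures 27–27

The presentation of a sentence is the basic idea (m. 27) plus its repetition (m. 28); the basic idea is therefore bar 27.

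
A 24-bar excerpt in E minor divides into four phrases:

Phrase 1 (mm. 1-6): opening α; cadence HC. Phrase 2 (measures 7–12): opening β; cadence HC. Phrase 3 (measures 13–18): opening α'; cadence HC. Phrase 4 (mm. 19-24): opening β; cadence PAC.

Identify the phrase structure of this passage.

parallel double period

Four phrases in two halves: the first half (mm. 1–12) ends with a half cadence, the second (bars 13–24) with a perfect authentic cadence — a large antecedent–consequent pair, i.e. a double period.
Phrase 3 begins with the same material as phrase 1, making it parallel.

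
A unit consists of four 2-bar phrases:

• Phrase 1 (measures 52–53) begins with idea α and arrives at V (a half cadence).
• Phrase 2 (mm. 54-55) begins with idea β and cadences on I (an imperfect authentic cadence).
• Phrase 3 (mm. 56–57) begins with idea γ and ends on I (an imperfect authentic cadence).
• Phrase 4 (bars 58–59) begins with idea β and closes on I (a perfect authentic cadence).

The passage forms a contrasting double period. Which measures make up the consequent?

In a double period the first pair of phrases (ending imperfect authentic cadence) is the large antecedent and the second pair (ending perfect authentic cadence) is the large consequent; the consequent is measures 56–59.

measures 56–59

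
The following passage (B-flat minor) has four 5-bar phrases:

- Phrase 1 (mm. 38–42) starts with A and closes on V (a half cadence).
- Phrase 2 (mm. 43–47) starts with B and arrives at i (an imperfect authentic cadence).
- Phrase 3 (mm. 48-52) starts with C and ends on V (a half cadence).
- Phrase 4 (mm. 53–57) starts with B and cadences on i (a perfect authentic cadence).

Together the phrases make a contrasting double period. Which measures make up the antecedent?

In a double period the first pair of phrases (ending imperfect authentic cadence) is the large antecedent and the second pair (ending perfect authentic cadence) is the large consequent; the antecedent is measures 38–47.

measures 38–47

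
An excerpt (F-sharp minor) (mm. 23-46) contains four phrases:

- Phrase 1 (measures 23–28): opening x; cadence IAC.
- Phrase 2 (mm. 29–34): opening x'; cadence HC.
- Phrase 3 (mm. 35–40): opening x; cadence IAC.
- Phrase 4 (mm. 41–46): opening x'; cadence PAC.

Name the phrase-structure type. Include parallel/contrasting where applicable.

parallel double period

Four phrases in two halves: the first half (bars 23–34) ends with a half cadence, the second (mm. 35-46) with a perfect authentic cadence — a large antecedent–consequent pair, i.e. a double period.
Phrase 3 begins with the same material as phrase 1, making it parallel.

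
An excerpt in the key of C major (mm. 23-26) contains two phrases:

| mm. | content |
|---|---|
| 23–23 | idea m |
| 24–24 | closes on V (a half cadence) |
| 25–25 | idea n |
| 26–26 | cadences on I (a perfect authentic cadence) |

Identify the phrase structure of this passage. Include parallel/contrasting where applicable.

contrasting period

Phrase 1 ends with a half cadence (weaker) and phrase 2 with a perfect authentic cadence (stronger): antecedent + consequent = a period.
The two phrases open with different material (m / n), so the period is contrasting.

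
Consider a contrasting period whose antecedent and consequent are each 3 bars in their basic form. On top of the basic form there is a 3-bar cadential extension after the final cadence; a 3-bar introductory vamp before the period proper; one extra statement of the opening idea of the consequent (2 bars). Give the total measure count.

14 measures

Basic contrasting period: 3 + 3 = 6 bars.
6 (basic form) + 3 (cadential extension) + 3 (introduction) + 2 (extra statement) = 14.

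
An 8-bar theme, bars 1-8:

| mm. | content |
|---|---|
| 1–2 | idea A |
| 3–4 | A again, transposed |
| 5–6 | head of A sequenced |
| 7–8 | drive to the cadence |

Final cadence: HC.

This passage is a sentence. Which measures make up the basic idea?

measures 1–2

The presentation of a sentence is the basic idea (mm. 1–2) plus its repetition (measures 3–4); the basic idea is therefore measures 1–2.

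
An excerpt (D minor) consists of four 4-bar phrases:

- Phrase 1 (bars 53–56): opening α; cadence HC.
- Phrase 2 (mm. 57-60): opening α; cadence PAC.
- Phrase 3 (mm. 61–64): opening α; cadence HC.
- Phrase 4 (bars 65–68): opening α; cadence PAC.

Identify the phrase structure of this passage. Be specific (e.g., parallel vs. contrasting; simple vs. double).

The cadence pattern HC–PAC–HC–PAC is weak–strong twice, and phrases 3–4 restate phrases 1–2: a period heard twice, not a double period (which would end weakly at phrase 2).

repeated period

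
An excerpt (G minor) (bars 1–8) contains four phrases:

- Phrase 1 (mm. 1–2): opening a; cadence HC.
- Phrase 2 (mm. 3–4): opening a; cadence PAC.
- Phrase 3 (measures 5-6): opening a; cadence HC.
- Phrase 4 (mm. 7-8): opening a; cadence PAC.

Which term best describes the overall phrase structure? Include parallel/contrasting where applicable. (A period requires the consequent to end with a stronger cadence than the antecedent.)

The cadence pattern HC–PAC–HC–PAC is weak–strong twice, and phrases 3–4 restate phrases 1–2: a period heard twice, not a double period (which would end weakly at phrase 2).

repeated period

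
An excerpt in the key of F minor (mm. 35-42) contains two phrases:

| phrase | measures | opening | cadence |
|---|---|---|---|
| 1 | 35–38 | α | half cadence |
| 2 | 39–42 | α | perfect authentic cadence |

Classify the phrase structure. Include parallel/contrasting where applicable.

parallel period

Phrase 1 ends with a half cadence (weaker) and phrase 2 with a perfect authentic cadence (stronger): antecedent + consequent = a period.
The two phrases open with the same material (α / α), so the period is parallel.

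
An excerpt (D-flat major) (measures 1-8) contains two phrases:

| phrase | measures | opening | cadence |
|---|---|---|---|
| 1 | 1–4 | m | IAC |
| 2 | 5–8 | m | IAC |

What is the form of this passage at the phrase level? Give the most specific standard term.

repeated phrase

Both phrases have the same opening (m) and the same cadence (imperfect authentic cadence): the second is a restatement, not a consequent, so this is a repeated phrase rather than a period.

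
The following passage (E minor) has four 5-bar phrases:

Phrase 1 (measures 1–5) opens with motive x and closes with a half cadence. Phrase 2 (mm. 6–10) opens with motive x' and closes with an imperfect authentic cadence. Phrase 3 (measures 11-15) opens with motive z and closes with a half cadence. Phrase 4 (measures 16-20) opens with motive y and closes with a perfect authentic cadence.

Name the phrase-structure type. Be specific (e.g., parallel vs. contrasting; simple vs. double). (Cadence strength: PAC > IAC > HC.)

Four phrases in two halves: the first half (mm. 1-10) ends with an imperfect authentic cadence, the second (bars 11–20) with a perfect authentic cadence — a large antecedent–consequent pair, i.e. a double period.
Phrase 3 begins with different material from phrase 1, making it contrasting.

contrasting double period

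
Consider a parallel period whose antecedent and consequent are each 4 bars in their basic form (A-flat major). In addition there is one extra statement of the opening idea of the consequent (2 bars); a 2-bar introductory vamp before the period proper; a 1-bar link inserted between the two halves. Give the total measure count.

13 measures

Basic parallel period: 4 + 4 = 8 bars.
8 (basic form) + 2 (extra statement) + 2 (introduction) + 1 (link) = 13.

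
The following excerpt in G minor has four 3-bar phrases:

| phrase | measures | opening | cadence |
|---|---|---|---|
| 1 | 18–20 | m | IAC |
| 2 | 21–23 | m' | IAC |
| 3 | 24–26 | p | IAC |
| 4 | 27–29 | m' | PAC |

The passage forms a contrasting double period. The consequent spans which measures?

measures 24–29

In a double period the four phrases pair into a large antecedent (phrases 1–2, ending imperfect authentic cadence) and a large consequent (phrases 3–4, ending perfect authentic cadence). The consequent spans bars 24–29.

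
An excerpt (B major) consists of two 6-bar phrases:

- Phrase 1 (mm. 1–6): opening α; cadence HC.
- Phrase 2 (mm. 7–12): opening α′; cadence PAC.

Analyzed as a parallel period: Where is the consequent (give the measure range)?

measures 7–12

The antecedent is the phrase ending with the weaker cadence (half cadence, phrase 1) and the consequent the one ending more conclusively (perfect authentic cadence, phrase 2); the consequent is bars 7–12.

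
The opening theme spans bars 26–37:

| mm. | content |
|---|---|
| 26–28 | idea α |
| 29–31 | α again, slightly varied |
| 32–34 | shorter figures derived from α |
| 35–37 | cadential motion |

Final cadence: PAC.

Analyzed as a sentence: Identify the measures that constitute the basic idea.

measures 26–28

The presentation of a sentence is the basic idea (mm. 26-28) plus its repetition (measures 29–31); the basic idea is therefore mm. 26-28.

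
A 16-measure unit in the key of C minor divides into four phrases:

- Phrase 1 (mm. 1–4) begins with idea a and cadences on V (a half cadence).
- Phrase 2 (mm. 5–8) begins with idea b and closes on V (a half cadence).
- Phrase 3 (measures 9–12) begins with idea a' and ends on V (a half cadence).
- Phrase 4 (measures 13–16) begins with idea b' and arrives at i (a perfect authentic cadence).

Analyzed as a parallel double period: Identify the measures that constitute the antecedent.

In a double period the four phrases pair into a large antecedent (phrases 1–2, ending half cadence) and a large consequent (phrases 3–4, ending perfect authentic cadence). The antecedent spans mm. 1–8.

measures 1–8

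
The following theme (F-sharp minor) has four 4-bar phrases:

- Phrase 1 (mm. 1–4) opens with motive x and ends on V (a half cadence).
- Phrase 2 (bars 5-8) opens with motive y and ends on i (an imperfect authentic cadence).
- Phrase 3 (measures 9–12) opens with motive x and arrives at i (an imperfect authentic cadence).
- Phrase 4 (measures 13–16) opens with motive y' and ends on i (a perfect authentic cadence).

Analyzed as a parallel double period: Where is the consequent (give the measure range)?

In a double period the four phrases pair into a large antecedent (phrases 1–2, ending imperfect authentic cadence) and a large consequent (phrases 3–4, ending perfect authentic cadence). The consequent spans mm. 9-16.

measures 9–16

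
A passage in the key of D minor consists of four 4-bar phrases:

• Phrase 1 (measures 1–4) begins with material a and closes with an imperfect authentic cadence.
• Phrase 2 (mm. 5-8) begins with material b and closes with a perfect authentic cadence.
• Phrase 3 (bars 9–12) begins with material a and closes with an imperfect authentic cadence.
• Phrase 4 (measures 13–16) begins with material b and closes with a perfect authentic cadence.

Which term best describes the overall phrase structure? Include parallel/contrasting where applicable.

repeated period

The cadence pattern IAC–PAC–IAC–PAC is weak–strong twice, and phrases 3–4 restate phrases 1–2: a period heard twice, not a double period (which would end weakly at phrase 2).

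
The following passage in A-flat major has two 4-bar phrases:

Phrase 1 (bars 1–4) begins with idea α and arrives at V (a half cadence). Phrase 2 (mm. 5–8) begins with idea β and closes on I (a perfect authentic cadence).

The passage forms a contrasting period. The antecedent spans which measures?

measures 1–4

The antecedent is the phrase ending with the weaker cadence (half cadence, phrase 1) and the consequent the one ending more conclusively (perfect authentic cadence, phrase 2); the antecedent is measures 1–4.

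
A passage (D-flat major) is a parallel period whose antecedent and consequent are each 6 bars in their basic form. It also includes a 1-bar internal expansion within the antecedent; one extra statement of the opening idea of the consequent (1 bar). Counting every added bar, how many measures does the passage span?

14 measures

Basic parallel period: 6 + 6 = 12 bars.
12 (basic form) + 1 (internal expansion) + 1 (extra statement) = 14.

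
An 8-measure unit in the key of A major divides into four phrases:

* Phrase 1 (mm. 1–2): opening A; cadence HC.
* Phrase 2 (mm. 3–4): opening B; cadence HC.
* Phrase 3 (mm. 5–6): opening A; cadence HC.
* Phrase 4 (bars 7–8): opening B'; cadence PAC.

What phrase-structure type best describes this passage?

parallel double period

Four phrases in two halves: the first half (measures 1-4) ends with a half cadence, the second (mm. 5–8) with a perfect authentic cadence — a large antecedent–consequent pair, i.e. a double period.
Phrase 3 begins with the same material as phrase 1, making it parallel.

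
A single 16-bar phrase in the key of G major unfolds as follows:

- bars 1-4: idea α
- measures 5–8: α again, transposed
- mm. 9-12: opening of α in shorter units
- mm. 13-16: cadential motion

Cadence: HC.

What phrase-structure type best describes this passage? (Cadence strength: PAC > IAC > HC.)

Basic idea (bars 1–4) + its repetition (mm. 5–8) form the presentation; fragmentation and cadence (mm. 9-16) form the continuation — the 16-bar whole is a sentence.

sentence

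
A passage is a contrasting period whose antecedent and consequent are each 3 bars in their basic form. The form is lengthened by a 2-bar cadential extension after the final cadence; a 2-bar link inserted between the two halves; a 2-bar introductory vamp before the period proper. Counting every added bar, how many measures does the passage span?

12 measures

Basic contrasting period: 3 + 3 = 6 bars.
6 (basic form) + 2 (cadential extension) + 2 (link) + 2 (introduction) = 12.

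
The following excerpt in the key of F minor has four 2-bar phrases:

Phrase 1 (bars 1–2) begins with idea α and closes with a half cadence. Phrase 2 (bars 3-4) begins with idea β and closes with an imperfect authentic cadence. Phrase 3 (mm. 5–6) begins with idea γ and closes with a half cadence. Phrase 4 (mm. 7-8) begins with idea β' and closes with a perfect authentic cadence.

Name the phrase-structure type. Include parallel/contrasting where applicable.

contrasting double period

Four phrases in two halves: the first half (mm. 1–4) ends with an imperfect authentic cadence, the second (mm. 5–8) with a perfect authentic cadence — a large antecedent–consequent pair, i.e. a double period.
Phrase 3 begins with different material from phrase 1, making it contrasting.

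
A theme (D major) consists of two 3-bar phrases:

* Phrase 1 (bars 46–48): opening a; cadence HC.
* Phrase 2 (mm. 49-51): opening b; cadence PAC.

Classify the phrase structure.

contrasting period

Phrase 1 ends with a half cadence (weaker) and phrase 2 with a perfect authentic cadence (stronger): antecedent + consequent = a period.
The two phrases open with different material (a / b), so the period is contrasting.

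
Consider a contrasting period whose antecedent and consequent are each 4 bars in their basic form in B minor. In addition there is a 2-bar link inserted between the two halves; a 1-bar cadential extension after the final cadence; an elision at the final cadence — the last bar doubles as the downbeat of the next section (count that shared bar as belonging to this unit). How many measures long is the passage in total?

Basic contrasting period: 4 + 4 = 8 bars.
8 (basic form) + 2 (link) + 1 (cadential extension) = 11.
The elision shares a bar with the next section but does not change this unit's count.

11 measures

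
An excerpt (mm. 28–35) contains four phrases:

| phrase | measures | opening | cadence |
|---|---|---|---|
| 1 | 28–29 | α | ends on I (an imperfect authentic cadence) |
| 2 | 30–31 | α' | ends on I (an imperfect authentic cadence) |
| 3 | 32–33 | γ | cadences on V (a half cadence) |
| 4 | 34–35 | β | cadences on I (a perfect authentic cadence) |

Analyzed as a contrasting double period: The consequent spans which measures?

measures 32–35

In a double period the four phrases pair into a large antecedent (phrases 1–2, ending imperfect authentic cadence) and a large consequent (phrases 3–4, ending perfect authentic cadence). The consequent spans mm. 32-35.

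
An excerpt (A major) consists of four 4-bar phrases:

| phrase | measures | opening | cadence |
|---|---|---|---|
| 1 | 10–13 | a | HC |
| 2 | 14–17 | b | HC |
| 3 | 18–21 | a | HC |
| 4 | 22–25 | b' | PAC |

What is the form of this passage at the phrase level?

Four phrases in two halves: the first half (mm. 10–17) ends with a half cadence, the second (mm. 18–25) with a perfect authentic cadence — a large antecedent–consequent pair, i.e. a double period.
Phrase 3 begins with the same material as phrase 1, making it parallel.

parallel double period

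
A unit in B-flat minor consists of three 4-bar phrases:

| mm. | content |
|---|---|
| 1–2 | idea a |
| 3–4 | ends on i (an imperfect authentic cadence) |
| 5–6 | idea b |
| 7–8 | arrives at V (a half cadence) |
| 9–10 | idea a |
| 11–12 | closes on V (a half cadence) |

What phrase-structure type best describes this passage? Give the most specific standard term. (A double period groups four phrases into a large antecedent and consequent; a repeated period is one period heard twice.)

The final phrase closes with a half cadence, which is not stronger than the preceding half cadence; the 3 phrases lack an overall antecedent–consequent design and so form a phrase group.

phrase group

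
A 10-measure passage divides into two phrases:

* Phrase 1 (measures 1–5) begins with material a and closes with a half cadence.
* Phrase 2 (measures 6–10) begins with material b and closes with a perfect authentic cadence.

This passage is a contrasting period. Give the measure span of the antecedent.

measures 1–5

The antecedent is the phrase ending with the weaker cadence (half cadence, phrase 1) and the consequent the one ending more conclusively (perfect authentic cadence, phrase 2); the antecedent is measures 1–5.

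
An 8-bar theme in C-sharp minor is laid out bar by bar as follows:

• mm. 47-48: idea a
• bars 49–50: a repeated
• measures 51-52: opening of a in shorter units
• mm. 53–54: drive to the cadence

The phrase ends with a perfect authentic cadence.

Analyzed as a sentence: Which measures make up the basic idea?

The presentation of a sentence is the basic idea (mm. 47–48) plus its repetition (measures 49-50); the basic idea is therefore mm. 47-48.

measures 47–48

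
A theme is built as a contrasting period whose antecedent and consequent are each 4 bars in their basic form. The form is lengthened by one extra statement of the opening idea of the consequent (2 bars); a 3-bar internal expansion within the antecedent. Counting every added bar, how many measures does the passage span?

13 measures

Basic contrasting period: 4 + 4 = 8 bars.
8 (basic form) + 2 (extra statement) + 3 (internal expansion) = 13.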